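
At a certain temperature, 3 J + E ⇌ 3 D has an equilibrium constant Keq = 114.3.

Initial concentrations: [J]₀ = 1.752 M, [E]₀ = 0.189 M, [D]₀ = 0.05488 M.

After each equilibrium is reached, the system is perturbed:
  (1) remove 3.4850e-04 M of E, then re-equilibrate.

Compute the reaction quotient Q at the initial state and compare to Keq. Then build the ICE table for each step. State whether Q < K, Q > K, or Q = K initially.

Q₀ = 1.6262e-04; Q < K (proceeds forward)

Q₀ = 1.6262e-04 vs Keq = 114.3 ⇒ Q<K, forward
Step 1:
                  J         E         D
  I           1.752     0.189   0.05488
  C         -0.5633   -0.1878    0.5633
  E           1.189  0.001231    0.6182
  solve Keq expr → x = 0.1878; check Q = 114.3
Then remove 3.4850e-04 M of E.
Step 2:
                  J         E         D
  I           1.189 8.8208e-04    0.6182
  C        0.001018 3.3929e-04 -0.001018
  E            1.19  0.001221    0.6172
  solve Keq expr → x = -3.3929e-04; check Q = 114.3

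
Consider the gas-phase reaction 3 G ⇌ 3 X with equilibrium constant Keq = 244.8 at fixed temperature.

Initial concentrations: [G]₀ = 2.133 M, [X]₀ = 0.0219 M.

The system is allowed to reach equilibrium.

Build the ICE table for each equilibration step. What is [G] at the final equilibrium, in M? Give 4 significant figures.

[G]_eq = 0.297 M

Q₀ = 1.0823e-06 vs Keq = 244.8 ⇒ Q<K, forward
Step 1:
                  G         X
  I           2.133    0.0219
  C          -1.836     1.836
  E           0.297     1.858
  solve Keq expr → x = 0.612; check Q = 244.8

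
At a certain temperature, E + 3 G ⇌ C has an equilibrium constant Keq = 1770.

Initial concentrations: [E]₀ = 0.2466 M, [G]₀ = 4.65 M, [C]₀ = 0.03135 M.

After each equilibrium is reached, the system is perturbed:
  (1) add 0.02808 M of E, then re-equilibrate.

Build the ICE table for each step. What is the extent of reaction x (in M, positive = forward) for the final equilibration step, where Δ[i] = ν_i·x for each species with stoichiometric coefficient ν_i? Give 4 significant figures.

Q₀ = 0.001264 vs Keq = 1770 ⇒ Q<K, forward
Step 1:
                    E           G           C
  Initial      0.2466        4.65     0.03135
  Change      -0.2466     -0.7398      0.2466
  Equil    2.6266e-06        3.91      0.2779
  solve Keq expr → x = 0.2466; check Q = 1770
Then add 0.02808 M of E.
Step 2:
                    E           G           C
  Initial     0.02808        3.91      0.2779
  Change     -0.02808    -0.08424     0.02808
  Equil    3.0872e-06       3.826       0.306
  solve Keq expr → x = 0.02808; check Q = 1770

x = 0.02808 M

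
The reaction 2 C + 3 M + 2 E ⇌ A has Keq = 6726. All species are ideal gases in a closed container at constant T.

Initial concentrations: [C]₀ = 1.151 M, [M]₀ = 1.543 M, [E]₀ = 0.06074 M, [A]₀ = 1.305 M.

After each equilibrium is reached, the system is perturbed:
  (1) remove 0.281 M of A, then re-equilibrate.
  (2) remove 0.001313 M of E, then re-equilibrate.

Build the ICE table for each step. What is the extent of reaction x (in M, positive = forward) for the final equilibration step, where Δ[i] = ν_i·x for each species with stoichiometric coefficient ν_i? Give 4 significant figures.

x = -6.4533e-04 M

Q₀ = 72.68 vs Keq = 6726 ⇒ Q<K, forward
Step 1:
                  C         M         E         A
  I           1.151     1.543   0.06074     1.305
  C        -0.05349  -0.08024  -0.05349   0.02675
  E           1.098     1.463  0.007247     1.332
  solve Keq expr → x = 0.02675; check Q = 6726
Then remove 0.281 M of A.
Step 2:
                  C         M         E         A
  I           1.098     1.463  0.007247     1.051
  C       -7.9603e-04 -0.001194 -7.9603e-04 3.9802e-04
  E           1.097     1.462  0.006451     1.051
  solve Keq expr → x = 3.9802e-04; check Q = 6726
Then remove 0.001313 M of E.
Step 3:
                  C         M         E         A
  I           1.097     1.462  0.005138     1.051
  C        0.001291  0.001936  0.001291 -6.4533e-04
  E           1.098     1.464  0.006429      1.05
  solve Keq expr → x = -6.4533e-04; check Q = 6726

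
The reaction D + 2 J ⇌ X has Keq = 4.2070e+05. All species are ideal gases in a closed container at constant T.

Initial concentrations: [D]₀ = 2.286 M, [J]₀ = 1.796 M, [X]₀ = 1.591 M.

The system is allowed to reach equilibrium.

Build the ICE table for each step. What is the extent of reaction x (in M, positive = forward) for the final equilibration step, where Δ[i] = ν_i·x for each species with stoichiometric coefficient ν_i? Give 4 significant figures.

x = 0.897 M

Q₀ = 0.2158 vs Keq = 4.2070e+05 ⇒ Q<K, forward
Step 1:
                  D         J         X
  I           2.286     1.796     1.591
  C          -0.897    -1.794     0.897
  E           1.389  0.002063     2.488
  solve Keq expr → x = 0.897; check Q = 4.2070e+05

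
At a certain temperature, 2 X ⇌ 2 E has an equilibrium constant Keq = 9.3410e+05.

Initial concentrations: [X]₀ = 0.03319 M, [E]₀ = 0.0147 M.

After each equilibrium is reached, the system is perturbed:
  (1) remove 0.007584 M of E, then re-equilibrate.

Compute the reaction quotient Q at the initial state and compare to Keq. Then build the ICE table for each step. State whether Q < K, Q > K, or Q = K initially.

Q₀ = 0.1962; Q < K (proceeds forward)

Q₀ = 0.1962 vs Keq = 9.3410e+05 ⇒ Q<K, forward
Step 1:
                    X           E
  Initial     0.03319      0.0147
  Change     -0.03314     0.03314
  Equil    4.9499e-05     0.04784
  solve Keq expr → x = 0.01657; check Q = 9.3410e+05
Then remove 0.007584 M of E.
Step 2:
                    X           E
  Initial  4.9499e-05     0.04026
  Change  -7.8389e-06  7.8389e-06
  Equil    4.1660e-05     0.04026
  solve Keq expr → x = 3.9194e-06; check Q = 9.3410e+05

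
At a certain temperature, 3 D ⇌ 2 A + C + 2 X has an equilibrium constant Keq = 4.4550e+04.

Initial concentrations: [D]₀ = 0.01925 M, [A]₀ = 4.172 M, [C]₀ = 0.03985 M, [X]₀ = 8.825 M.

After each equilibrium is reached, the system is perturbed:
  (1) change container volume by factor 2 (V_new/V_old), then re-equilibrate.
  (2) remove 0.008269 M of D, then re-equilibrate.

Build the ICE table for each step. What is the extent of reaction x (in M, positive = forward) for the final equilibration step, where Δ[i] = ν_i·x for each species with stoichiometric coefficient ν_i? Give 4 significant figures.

Q₀ = 7.5728e+06 vs Keq = 4.4550e+04 ⇒ Q>K, reverse
Step 1:
                    D           A           C           X
  init        0.01925       4.172     0.03985       8.825
  Δ           0.06301    -0.04201      -0.021    -0.04201
  eq          0.08226        4.13     0.01885       8.783
  solve Keq expr → x = -0.021; check Q = 4.4550e+04
Then change container volume by factor 2 (V_new/V_old).
Step 2:
                    D           A           C           X
  init        0.04113       2.065    0.009423       4.391
  Δ          -0.01189    0.007929    0.003964    0.007929
  eq          0.02924       2.073     0.01339       4.399
  solve Keq expr → x = 0.003964; check Q = 4.4550e+04
Then remove 0.008269 M of D.
Step 3:
                    D           A           C           X
  init        0.02097       2.073     0.01339       4.399
  Δ          0.006532   -0.004355   -0.002177   -0.004355
  eq           0.0275       2.069     0.01121       4.395
  solve Keq expr → x = -0.002177; check Q = 4.4550e+04

x = -0.002177 M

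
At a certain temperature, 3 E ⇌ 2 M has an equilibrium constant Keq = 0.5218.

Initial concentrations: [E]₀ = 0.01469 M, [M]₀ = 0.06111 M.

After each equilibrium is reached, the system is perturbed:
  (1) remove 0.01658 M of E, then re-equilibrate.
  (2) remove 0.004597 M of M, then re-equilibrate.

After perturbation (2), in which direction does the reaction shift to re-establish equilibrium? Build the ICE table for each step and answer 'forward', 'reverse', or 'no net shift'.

Q₀ = 1178 vs Keq = 0.5218 ⇒ Q>K, reverse
Step 1:
                   E          M
  Initial    0.01469    0.06111
  Change     0.06657   -0.04438
  Equil      0.08126    0.01673
  solve Keq expr → x = -0.02219; check Q = 0.5218
Then remove 0.01658 M of E.
Step 2:
                   E          M
  Initial    0.06468    0.01673
  Change    0.005118  -0.003412
  Equil       0.0698    0.01332
  solve Keq expr → x = -0.001706; check Q = 0.5218
Then remove 0.004597 M of M.
Step 3:
                   E          M
  Initial     0.0698   0.008723
  Change    -0.00485   0.003233
  Equil      0.06495    0.01196
  solve Keq expr → x = 0.001617; check Q = 0.5218

Direction: forward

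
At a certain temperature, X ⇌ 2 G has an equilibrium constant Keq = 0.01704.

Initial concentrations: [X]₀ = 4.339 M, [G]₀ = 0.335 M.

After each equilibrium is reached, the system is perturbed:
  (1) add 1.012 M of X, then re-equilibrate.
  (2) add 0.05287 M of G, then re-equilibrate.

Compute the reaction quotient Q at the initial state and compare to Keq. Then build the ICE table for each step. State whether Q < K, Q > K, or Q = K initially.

Q₀ = 0.02586; Q > K (proceeds reverse)

Q₀ = 0.02586 vs Keq = 0.01704 ⇒ Q>K, reverse
Step 1:
                    X           G
  init          4.339       0.335
  Δ           0.03106    -0.06212
  eq             4.37      0.2729
  solve Keq expr → x = -0.03106; check Q = 0.01704
Then add 1.012 M of X.
Step 2:
                    X           G
  init          5.382      0.2729
  Δ          -0.01477     0.02954
  eq            5.367      0.3024
  solve Keq expr → x = 0.01477; check Q = 0.01704
Then add 0.05287 M of G.
Step 3:
                    X           G
  init          5.367      0.3553
  Δ           0.02607    -0.05214
  eq            5.393      0.3032
  solve Keq expr → x = -0.02607; check Q = 0.01704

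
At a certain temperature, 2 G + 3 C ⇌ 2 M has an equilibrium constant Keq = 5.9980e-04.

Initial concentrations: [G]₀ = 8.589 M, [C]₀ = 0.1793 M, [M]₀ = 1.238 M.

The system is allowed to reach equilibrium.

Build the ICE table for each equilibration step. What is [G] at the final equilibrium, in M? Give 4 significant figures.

Q₀ = 3.604 vs Keq = 5.9980e-04 ⇒ Q>K, reverse
Step 1:
                    G           C           M
  I             8.589      0.1793       1.238
  C            0.8396       1.259     -0.8396
  E             9.429       1.439      0.3984
  solve Keq expr → x = -0.4198; check Q = 5.9980e-04

[G]_eq = 9.429 M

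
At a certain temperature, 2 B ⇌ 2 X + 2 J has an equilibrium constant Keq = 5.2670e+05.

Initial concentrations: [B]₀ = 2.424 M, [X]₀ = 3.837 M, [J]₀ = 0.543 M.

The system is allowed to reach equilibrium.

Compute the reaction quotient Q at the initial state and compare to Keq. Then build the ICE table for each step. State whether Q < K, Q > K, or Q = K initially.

Q₀ = 0.7388; Q < K (proceeds forward)

Q₀ = 0.7388 vs Keq = 5.2670e+05 ⇒ Q<K, forward
Step 1:
                    B           X           J
  I             2.424       3.837       0.543
  C            -2.399       2.399       2.399
  E           0.02528       6.236       2.942
  solve Keq expr → x = 1.199; check Q = 5.2670e+05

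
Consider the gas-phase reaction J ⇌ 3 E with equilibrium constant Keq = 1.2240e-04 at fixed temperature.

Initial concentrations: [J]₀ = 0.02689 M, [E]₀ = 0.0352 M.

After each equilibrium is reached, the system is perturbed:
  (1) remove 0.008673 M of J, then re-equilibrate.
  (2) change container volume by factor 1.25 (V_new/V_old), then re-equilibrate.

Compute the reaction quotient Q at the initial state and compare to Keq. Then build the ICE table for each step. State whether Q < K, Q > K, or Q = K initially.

Q₀ = 0.001622 vs Keq = 1.2240e-04 ⇒ Q>K, reverse
Step 1:
                  J         E
  I         0.02689    0.0352
  C        0.006409  -0.01923
  E          0.0333   0.01597
  solve Keq expr → x = -0.006409; check Q = 1.2240e-04
Then remove 0.008673 M of J.
Step 2:
                  J         E
  I         0.02463   0.01597
  C       4.7848e-04 -0.001435
  E          0.0251   0.01454
  solve Keq expr → x = -4.7848e-04; check Q = 1.2240e-04
Then change container volume by factor 1.25 (V_new/V_old).
Step 3:
                  J         E
  I         0.02008   0.01163
  C       -5.7824e-04  0.001735
  E         0.01951   0.01337
  solve Keq expr → x = 5.7824e-04; check Q = 1.2240e-04

Q₀ = 0.001622; Q > K (proceeds reverse)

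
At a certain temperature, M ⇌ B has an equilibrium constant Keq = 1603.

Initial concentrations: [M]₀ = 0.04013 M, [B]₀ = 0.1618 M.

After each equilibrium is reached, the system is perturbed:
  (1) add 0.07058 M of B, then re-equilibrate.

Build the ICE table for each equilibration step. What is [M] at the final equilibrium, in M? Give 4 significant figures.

Q₀ = 4.032 vs Keq = 1603 ⇒ Q<K, forward
Step 1:
                    M           B
  init        0.04013      0.1618
  Δ             -0.04        0.04
  eq       1.2589e-04      0.2018
  solve Keq expr → x = 0.04; check Q = 1603
Then add 0.07058 M of B.
Step 2:
                    M           B
  init     1.2589e-04      0.2724
  Δ        4.4002e-05 -4.4002e-05
  eq       1.6989e-04      0.2723
  solve Keq expr → x = -4.4002e-05; check Q = 1603

[M]_eq = 1.6989e-04 M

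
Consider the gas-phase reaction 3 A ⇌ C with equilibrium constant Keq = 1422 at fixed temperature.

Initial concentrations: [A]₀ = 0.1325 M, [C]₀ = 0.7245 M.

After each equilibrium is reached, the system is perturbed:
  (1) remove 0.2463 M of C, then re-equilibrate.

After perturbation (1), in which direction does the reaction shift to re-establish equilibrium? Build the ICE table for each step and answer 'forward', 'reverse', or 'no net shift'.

Direction: forward

Q₀ = 311.5 vs Keq = 1422 ⇒ Q<K, forward
Step 1:
                  A         C
  I          0.1325    0.7245
  C          -0.052   0.01733
  E          0.0805    0.7418
  solve Keq expr → x = 0.01733; check Q = 1422
Then remove 0.2463 M of C.
Step 2:
                  A         C
  I          0.0805    0.4955
  C       -0.009974  0.003325
  E         0.07053    0.4989
  solve Keq expr → x = 0.003325; check Q = 1422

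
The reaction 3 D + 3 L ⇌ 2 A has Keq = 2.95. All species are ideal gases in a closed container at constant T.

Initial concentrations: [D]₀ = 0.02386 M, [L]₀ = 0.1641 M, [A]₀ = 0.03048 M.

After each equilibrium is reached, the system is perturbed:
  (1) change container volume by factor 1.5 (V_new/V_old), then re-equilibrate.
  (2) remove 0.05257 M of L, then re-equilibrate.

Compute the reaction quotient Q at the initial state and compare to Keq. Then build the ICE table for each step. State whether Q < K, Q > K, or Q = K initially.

Q₀ = 1.5477e+04; Q > K (proceeds reverse)

Q₀ = 1.5477e+04 vs Keq = 2.95 ⇒ Q>K, reverse
Step 1:
                   D          L          A
  init       0.02386     0.1641    0.03048
  Δ          0.04168    0.04168   -0.02779
  eq         0.06554     0.2058    0.00269
  solve Keq expr → x = -0.01389; check Q = 2.95
Then change container volume by factor 1.5 (V_new/V_old).
Step 2:
                   D          L          A
  init        0.0437     0.1372   0.001794
  Δ         0.001417   0.001417 -9.4441e-04
  eq         0.04511     0.1386 8.4925e-04
  solve Keq expr → x = -4.7221e-04; check Q = 2.95
Then remove 0.05257 M of L.
Step 3:
                   D          L          A
  init       0.04511    0.08604 8.4925e-04
  Δ       6.3077e-04 6.3077e-04 -4.2052e-04
  eq         0.04574    0.08667 4.2873e-04
  solve Keq expr → x = -2.1026e-04; check Q = 2.95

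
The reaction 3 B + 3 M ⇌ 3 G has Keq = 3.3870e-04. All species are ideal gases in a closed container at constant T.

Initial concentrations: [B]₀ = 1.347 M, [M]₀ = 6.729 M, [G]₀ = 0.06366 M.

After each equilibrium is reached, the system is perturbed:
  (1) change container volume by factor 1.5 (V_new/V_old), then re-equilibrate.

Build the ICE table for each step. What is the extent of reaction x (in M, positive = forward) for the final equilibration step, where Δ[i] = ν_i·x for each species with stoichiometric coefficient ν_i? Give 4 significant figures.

Q₀ = 3.4645e-07 vs Keq = 3.3870e-04 ⇒ Q<K, forward
Step 1:
                    B           M           G
  Initial       1.347       6.729     0.06366
  Change      -0.3696     -0.3696      0.3696
  Equil        0.9774       6.359      0.4333
  solve Keq expr → x = 0.1232; check Q = 3.3870e-04
Then change container volume by factor 1.5 (V_new/V_old).
Step 2:
                    B           M           G
  Initial      0.6516        4.24      0.2888
  Change      0.07154     0.07154    -0.07154
  Equil        0.7231       4.311      0.2173
  solve Keq expr → x = -0.02385; check Q = 3.3870e-04

x = -0.02385 M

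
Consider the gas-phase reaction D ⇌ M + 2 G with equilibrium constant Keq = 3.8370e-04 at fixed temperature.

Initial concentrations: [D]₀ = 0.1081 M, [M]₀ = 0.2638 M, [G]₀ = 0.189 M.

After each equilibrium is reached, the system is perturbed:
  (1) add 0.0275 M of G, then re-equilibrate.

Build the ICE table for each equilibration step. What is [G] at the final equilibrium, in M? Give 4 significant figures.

Q₀ = 0.08717 vs Keq = 3.8370e-04 ⇒ Q>K, reverse
Step 1:
                   D          M          G
  I           0.1081     0.2638      0.189
  C          0.08436   -0.08436    -0.1687
  E           0.1925     0.1794    0.02029
  solve Keq expr → x = -0.08436; check Q = 3.8370e-04
Then add 0.0275 M of G.
Step 2:
                   D          M          G
  I           0.1925     0.1794    0.04779
  C          0.01301   -0.01301   -0.02602
  E           0.2055     0.1664    0.02176
  solve Keq expr → x = -0.01301; check Q = 3.8370e-04

[G]_eq = 0.02176 M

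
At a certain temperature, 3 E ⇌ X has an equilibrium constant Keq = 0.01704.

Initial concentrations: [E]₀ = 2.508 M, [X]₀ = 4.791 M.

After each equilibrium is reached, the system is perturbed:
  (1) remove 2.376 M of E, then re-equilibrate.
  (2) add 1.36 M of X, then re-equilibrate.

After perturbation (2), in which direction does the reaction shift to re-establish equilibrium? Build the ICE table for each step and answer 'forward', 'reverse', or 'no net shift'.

Direction: reverse

Q₀ = 0.3037 vs Keq = 0.01704 ⇒ Q>K, reverse
Step 1:
                    E           X
  init          2.508       4.791
  Δ             3.467      -1.156
  eq            5.975       3.635
  solve Keq expr → x = -1.156; check Q = 0.01704
Then remove 2.376 M of E.
Step 2:
                    E           X
  init          3.599       3.635
  Δ             1.988     -0.6628
  eq            5.587       2.973
  solve Keq expr → x = -0.6628; check Q = 0.01704
Then add 1.36 M of X.
Step 3:
                    E           X
  init          5.587       4.333
  Δ            0.6416     -0.2139
  eq            6.229       4.119
  solve Keq expr → x = -0.2139; check Q = 0.01704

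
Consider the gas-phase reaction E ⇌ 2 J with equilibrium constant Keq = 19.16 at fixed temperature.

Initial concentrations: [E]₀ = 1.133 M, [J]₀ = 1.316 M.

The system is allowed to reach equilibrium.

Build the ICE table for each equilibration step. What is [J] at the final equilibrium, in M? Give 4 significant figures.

Q₀ = 1.529 vs Keq = 19.16 ⇒ Q<K, forward
Step 1:
                  E         J
  init        1.133     1.316
  Δ         -0.7305     1.461
  eq         0.4025     2.777
  solve Keq expr → x = 0.7305; check Q = 19.16

[J]_eq = 2.777 M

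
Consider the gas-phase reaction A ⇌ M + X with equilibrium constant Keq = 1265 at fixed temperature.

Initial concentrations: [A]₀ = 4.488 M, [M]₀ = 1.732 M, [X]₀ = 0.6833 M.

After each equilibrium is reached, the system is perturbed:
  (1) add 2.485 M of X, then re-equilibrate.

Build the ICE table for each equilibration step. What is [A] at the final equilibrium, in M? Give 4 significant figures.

Q₀ = 0.2637 vs Keq = 1265 ⇒ Q<K, forward
Step 1:
                    A           M           X
  I             4.488       1.732      0.6833
  C            -4.463       4.463       4.463
  E            0.0252       6.195       5.146
  solve Keq expr → x = 4.463; check Q = 1265
Then add 2.485 M of X.
Step 2:
                    A           M           X
  I            0.0252       6.195       7.631
  C           0.01204    -0.01204    -0.01204
  E           0.03724       6.183       7.619
  solve Keq expr → x = -0.01204; check Q = 1265

[A]_eq = 0.03724 M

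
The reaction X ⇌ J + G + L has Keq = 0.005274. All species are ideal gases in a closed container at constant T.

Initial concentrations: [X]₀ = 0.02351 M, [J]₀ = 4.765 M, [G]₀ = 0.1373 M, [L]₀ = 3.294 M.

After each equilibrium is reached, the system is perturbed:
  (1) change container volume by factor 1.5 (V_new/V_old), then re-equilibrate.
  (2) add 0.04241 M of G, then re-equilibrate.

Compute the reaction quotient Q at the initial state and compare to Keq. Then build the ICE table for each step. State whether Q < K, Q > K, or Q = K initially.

Q₀ = 91.67 vs Keq = 0.005274 ⇒ Q>K, reverse
Step 1:
                    X           J           G           L
  I           0.02351       4.765      0.1373       3.294
  C            0.1372     -0.1372     -0.1372     -0.1372
  E            0.1608       4.628  5.8034e-05       3.157
  solve Keq expr → x = -0.1372; check Q = 0.005274
Then change container volume by factor 1.5 (V_new/V_old).
Step 2:
                    X           J           G           L
  I            0.1072       3.085  3.8690e-05       2.105
  C       -4.8319e-05  4.8319e-05  4.8319e-05  4.8319e-05
  E            0.1071       3.085  8.7009e-05       2.105
  solve Keq expr → x = 4.8319e-05; check Q = 0.005274
Then add 0.04241 M of G.
Step 3:
                    X           J           G           L
  I            0.1071       3.085      0.0425       2.105
  C           0.04237    -0.04237    -0.04237    -0.04237
  E            0.1495       3.043  1.2565e-04       2.062
  solve Keq expr → x = -0.04237; check Q = 0.005274

Q₀ = 91.67; Q > K (proceeds reverse)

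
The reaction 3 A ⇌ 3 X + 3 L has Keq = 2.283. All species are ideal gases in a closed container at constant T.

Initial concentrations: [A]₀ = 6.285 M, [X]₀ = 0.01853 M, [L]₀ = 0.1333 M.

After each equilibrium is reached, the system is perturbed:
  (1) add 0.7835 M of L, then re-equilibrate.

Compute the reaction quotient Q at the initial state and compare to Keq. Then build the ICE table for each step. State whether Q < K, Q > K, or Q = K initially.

Q₀ = 6.0702e-11 vs Keq = 2.283 ⇒ Q<K, forward
Step 1:
                    A           X           L
  init          6.285     0.01853      0.1333
  Δ            -2.234       2.234       2.234
  eq            4.051       2.253       2.368
  solve Keq expr → x = 0.7448; check Q = 2.283
Then add 0.7835 M of L.
Step 2:
                    A           X           L
  init          4.051       2.253       3.151
  Δ            0.2738     -0.2738     -0.2738
  eq            4.324       1.979       2.877
  solve Keq expr → x = -0.09126; check Q = 2.283

Q₀ = 6.0702e-11; Q < K (proceeds forward)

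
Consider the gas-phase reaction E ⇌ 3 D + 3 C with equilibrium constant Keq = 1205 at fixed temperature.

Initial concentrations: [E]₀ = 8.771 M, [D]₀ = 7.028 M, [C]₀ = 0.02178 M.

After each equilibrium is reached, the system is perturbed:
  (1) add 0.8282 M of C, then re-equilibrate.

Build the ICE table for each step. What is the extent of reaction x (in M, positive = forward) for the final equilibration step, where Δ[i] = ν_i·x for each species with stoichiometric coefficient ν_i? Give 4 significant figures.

x = -0.2126 M

Q₀ = 4.0890e-04 vs Keq = 1205 ⇒ Q<K, forward
Step 1:
                  E         D         C
  Initial     8.771     7.028   0.02178
  Change    -0.7563     2.269     2.269
  Equil       8.015     9.297     2.291
  solve Keq expr → x = 0.7563; check Q = 1205
Then add 0.8282 M of C.
Step 2:
                  E         D         C
  Initial     8.015     9.297     3.119
  Change     0.2126   -0.6379   -0.6379
  Equil       8.227     8.659     2.481
  solve Keq expr → x = -0.2126; check Q = 1205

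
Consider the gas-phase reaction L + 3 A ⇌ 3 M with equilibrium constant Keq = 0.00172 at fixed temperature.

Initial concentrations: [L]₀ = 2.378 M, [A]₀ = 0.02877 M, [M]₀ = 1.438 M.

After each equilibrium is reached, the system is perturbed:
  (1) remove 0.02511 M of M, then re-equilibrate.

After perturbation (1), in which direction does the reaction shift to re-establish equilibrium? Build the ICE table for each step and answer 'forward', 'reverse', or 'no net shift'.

Direction: forward

Q₀ = 5.2510e+04 vs Keq = 0.00172 ⇒ Q>K, reverse
Step 1:
                  L         A         M
  Initial     2.378   0.02877     1.438
  Change     0.4088     1.226    -1.226
  Equil       2.787     1.255    0.2116
  solve Keq expr → x = -0.4088; check Q = 0.00172
Then remove 0.02511 M of M.
Step 2:
                  L         A         M
  Initial     2.787     1.255    0.1865
  Change  -0.007112  -0.02134   0.02134
  Equil        2.78     1.234    0.2079
  solve Keq expr → x = 0.007112; check Q = 0.00172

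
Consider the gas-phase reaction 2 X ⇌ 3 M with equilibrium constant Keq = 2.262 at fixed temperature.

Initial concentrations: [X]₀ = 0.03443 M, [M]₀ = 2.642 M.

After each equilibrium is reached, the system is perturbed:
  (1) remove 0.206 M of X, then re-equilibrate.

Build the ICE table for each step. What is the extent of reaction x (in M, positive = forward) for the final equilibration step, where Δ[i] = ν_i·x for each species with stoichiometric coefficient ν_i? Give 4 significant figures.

x = -0.03893 M

Q₀ = 1.5557e+04 vs Keq = 2.262 ⇒ Q>K, reverse
Step 1:
                  X         M
  Initial   0.03443     2.642
  Change     0.9156    -1.373
  Equil        0.95     1.269
  solve Keq expr → x = -0.4578; check Q = 2.262
Then remove 0.206 M of X.
Step 2:
                  X         M
  Initial     0.744     1.269
  Change    0.07787   -0.1168
  Equil      0.8219     1.152
  solve Keq expr → x = -0.03893; check Q = 2.262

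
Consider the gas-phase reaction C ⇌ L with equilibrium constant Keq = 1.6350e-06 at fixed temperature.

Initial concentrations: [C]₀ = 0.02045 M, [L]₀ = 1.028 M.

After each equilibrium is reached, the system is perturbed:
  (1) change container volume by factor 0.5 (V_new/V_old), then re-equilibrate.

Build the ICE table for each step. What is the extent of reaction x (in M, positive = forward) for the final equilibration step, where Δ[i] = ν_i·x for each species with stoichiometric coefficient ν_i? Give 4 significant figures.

x = 0 M

Q₀ = 50.27 vs Keq = 1.6350e-06 ⇒ Q>K, reverse
Step 1:
                    C           L
  I           0.02045       1.028
  C             1.028      -1.028
  E             1.048  1.7142e-06
  solve Keq expr → x = -1.028; check Q = 1.6350e-06
Then change container volume by factor 0.5 (V_new/V_old).
Step 2:
                    C           L
  I             2.097  3.4284e-06
  C                 0           0
  E             2.097  3.4284e-06
  solve Keq expr → x = 0; check Q = 1.6350e-06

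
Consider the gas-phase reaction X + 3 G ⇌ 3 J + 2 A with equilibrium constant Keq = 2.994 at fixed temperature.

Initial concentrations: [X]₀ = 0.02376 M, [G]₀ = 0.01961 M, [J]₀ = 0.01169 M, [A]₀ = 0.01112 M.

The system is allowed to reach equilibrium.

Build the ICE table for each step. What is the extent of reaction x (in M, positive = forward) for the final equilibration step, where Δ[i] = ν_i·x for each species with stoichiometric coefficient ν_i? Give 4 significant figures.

x = 0.004822 M

Q₀ = 0.001102 vs Keq = 2.994 ⇒ Q<K, forward
Step 1:
                    X           G           J           A
  I           0.02376     0.01961     0.01169     0.01112
  C         -0.004822    -0.01447     0.01447    0.009644
  E           0.01894    0.005144     0.02616     0.02076
  solve Keq expr → x = 0.004822; check Q = 2.994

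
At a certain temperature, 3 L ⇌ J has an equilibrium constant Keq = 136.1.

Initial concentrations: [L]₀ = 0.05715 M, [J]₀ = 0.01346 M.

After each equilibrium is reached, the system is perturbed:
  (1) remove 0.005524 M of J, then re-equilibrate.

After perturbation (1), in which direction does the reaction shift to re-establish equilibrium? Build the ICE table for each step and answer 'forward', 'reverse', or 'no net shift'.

Q₀ = 72.11 vs Keq = 136.1 ⇒ Q<K, forward
Step 1:
                    L           J
  Initial     0.05715     0.01346
  Change    -0.008025    0.002675
  Equil       0.04913     0.01613
  solve Keq expr → x = 0.002675; check Q = 136.1
Then remove 0.005524 M of J.
Step 2:
                    L           J
  Initial     0.04913     0.01061
  Change    -0.004486    0.001495
  Equil       0.04464     0.01211
  solve Keq expr → x = 0.001495; check Q = 136.1

Direction: forward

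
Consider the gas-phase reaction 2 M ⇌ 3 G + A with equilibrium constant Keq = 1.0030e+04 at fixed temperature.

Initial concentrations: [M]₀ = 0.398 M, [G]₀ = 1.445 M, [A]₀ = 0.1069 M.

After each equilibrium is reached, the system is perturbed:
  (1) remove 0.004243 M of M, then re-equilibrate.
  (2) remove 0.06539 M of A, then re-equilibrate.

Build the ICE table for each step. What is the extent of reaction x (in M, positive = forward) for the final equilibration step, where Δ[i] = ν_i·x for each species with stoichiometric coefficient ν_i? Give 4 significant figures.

x = 8.8318e-04 M

Q₀ = 2.036 vs Keq = 1.0030e+04 ⇒ Q<K, forward
Step 1:
                   M          G          A
  I            0.398      1.445     0.1069
  C          -0.3824     0.5735     0.1912
  E          0.01563      2.019     0.2981
  solve Keq expr → x = 0.1912; check Q = 1.0030e+04
Then remove 0.004243 M of M.
Step 2:
                   M          G          A
  I          0.01139      2.019     0.2981
  C         0.004117  -0.006176  -0.002059
  E          0.01551      2.012      0.296
  solve Keq expr → x = -0.002059; check Q = 1.0030e+04
Then remove 0.06539 M of A.
Step 3:
                   M          G          A
  I          0.01551      2.012     0.2306
  C        -0.001766    0.00265 8.8318e-04
  E          0.01374      2.015     0.2315
  solve Keq expr → x = 8.8318e-04; check Q = 1.0030e+04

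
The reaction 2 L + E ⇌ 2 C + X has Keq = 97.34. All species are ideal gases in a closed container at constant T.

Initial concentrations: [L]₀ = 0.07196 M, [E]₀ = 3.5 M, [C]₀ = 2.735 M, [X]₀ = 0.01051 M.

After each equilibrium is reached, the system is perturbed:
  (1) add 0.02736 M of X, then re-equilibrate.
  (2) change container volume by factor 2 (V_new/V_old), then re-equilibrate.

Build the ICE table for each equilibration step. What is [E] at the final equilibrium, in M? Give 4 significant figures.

[E]_eq = 1.741 M

Q₀ = 4.338 vs Keq = 97.34 ⇒ Q<K, forward
Step 1:
                    L           E           C           X
  init        0.07196         3.5       2.735     0.01051
  Δ           -0.0446     -0.0223      0.0446      0.0223
  eq          0.02736       3.478        2.78     0.03281
  solve Keq expr → x = 0.0223; check Q = 97.34
Then add 0.02736 M of X.
Step 2:
                    L           E           C           X
  init        0.02736       3.478        2.78     0.06017
  Δ           0.00827    0.004135    -0.00827   -0.004135
  eq          0.03563       3.482       2.771     0.05603
  solve Keq expr → x = -0.004135; check Q = 97.34
Then change container volume by factor 2 (V_new/V_old).
Step 3:
                    L           E           C           X
  init        0.01782       1.741       1.386     0.02802
  Δ                 0           0           0           0
  eq          0.01782       1.741       1.386     0.02802
  solve Keq expr → x = 0; check Q = 97.34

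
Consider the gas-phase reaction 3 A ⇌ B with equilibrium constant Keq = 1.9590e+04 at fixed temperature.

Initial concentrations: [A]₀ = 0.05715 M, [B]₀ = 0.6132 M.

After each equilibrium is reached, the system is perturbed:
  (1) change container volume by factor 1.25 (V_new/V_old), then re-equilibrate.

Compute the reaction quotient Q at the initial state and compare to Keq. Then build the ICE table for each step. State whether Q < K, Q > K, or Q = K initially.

Q₀ = 3285 vs Keq = 1.9590e+04 ⇒ Q<K, forward
Step 1:
                    A           B
  I           0.05715      0.6132
  C          -0.02549    0.008497
  E           0.03166      0.6217
  solve Keq expr → x = 0.008497; check Q = 1.9590e+04
Then change container volume by factor 1.25 (V_new/V_old).
Step 2:
                    A           B
  I           0.02533      0.4974
  C          0.004036   -0.001345
  E           0.02936       0.496
  solve Keq expr → x = -0.001345; check Q = 1.9590e+04

Q₀ = 3285; Q < K (proceeds forward)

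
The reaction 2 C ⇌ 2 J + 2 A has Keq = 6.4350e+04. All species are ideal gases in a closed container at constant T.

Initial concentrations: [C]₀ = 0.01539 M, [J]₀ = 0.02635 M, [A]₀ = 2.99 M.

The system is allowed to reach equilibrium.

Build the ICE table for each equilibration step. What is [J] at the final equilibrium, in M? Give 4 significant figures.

Q₀ = 26.21 vs Keq = 6.4350e+04 ⇒ Q<K, forward
Step 1:
                   C          J          A
  Initial    0.01539    0.02635       2.99
  Change     -0.0149     0.0149     0.0149
  Equil   4.8865e-04    0.04125      3.005
  solve Keq expr → x = 0.007451; check Q = 6.4350e+04

[J]_eq = 0.04125 M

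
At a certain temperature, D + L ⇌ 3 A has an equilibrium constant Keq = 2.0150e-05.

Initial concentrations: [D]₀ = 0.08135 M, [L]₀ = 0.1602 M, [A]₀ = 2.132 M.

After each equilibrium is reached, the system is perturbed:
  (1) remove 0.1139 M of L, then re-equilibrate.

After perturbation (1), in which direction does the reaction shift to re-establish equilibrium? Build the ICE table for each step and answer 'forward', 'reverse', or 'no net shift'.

Direction: reverse

Q₀ = 743.6 vs Keq = 2.0150e-05 ⇒ Q>K, reverse
Step 1:
                  D         L         A
  I         0.08135    0.1602     2.132
  C          0.7027    0.7027    -2.108
  E          0.7841    0.8629   0.02389
  solve Keq expr → x = -0.7027; check Q = 2.0150e-05
Then remove 0.1139 M of L.
Step 2:
                  D         L         A
  I          0.7841     0.749   0.02389
  C       3.6461e-04 3.6461e-04 -0.001094
  E          0.7844    0.7494   0.02279
  solve Keq expr → x = -3.6461e-04; check Q = 2.0150e-05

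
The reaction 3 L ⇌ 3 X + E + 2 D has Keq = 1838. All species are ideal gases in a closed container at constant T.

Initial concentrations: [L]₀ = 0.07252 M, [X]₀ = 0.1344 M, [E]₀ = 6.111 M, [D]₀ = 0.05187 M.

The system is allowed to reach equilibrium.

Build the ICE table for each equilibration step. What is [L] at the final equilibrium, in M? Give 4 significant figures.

Q₀ = 0.1047 vs Keq = 1838 ⇒ Q<K, forward
Step 1:
                  L         X         E         D
  Initial   0.07252    0.1344     6.111   0.05187
  Change   -0.06623   0.06623   0.02208   0.04416
  Equil    0.006287    0.2006     6.133   0.09603
  solve Keq expr → x = 0.02208; check Q = 1838

[L]_eq = 0.006287 M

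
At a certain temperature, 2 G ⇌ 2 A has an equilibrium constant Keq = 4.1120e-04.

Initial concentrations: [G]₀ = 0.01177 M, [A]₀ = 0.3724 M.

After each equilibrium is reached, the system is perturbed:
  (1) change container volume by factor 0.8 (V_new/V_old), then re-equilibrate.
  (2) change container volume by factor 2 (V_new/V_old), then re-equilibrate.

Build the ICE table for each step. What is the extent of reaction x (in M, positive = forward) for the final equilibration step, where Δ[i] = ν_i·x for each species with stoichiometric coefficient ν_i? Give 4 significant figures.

x = 0 M

Q₀ = 1001 vs Keq = 4.1120e-04 ⇒ Q>K, reverse
Step 1:
                   G          A
  I          0.01177     0.3724
  C           0.3648    -0.3648
  E           0.3765   0.007635
  solve Keq expr → x = -0.1824; check Q = 4.1120e-04
Then change container volume by factor 0.8 (V_new/V_old).
Step 2:
                   G          A
  I           0.4707   0.009544
  C                0          0
  E           0.4707   0.009544
  solve Keq expr → x = 0; check Q = 4.1120e-04
Then change container volume by factor 2 (V_new/V_old).
Step 3:
                   G          A
  I           0.2353   0.004772
  C                0          0
  E           0.2353   0.004772
  solve Keq expr → x = 0; check Q = 4.1120e-04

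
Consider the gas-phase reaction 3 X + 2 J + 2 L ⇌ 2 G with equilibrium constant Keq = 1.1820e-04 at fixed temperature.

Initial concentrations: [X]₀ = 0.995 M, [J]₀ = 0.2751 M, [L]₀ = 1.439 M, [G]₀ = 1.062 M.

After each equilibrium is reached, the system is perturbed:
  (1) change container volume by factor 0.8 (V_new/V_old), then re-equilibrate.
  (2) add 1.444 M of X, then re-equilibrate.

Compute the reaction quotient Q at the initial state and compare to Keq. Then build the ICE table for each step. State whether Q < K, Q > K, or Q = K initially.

Q₀ = 7.306 vs Keq = 1.1820e-04 ⇒ Q>K, reverse
Step 1:
                    X           J           L           G
  Initial       0.995      0.2751       1.439       1.062
  Change        1.416      0.9438      0.9438     -0.9438
  Equil         2.411       1.219       2.383      0.1182
  solve Keq expr → x = -0.4719; check Q = 1.1820e-04
Then change container volume by factor 0.8 (V_new/V_old).
Step 2:
                    X           J           L           G
  Initial       3.013       1.524       2.979      0.1477
  Change      -0.1159    -0.07727    -0.07727     0.07727
  Equil         2.897       1.446       2.901       0.225
  solve Keq expr → x = 0.03864; check Q = 1.1820e-04
Then add 1.444 M of X.
Step 3:
                    X           J           L           G
  Initial       4.341       1.446       2.901       0.225
  Change      -0.1756     -0.1171     -0.1171      0.1171
  Equil         4.166       1.329       2.784      0.3421
  solve Keq expr → x = 0.05855; check Q = 1.1820e-04

Q₀ = 7.306; Q > K (proceeds reverse)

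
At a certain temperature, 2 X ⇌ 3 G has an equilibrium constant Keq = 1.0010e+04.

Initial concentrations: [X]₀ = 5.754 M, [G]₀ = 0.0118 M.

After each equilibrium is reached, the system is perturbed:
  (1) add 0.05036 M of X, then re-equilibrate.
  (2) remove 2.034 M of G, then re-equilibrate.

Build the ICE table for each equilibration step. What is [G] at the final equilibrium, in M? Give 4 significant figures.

[G]_eq = 6.439 M

Q₀ = 4.9626e-08 vs Keq = 1.0010e+04 ⇒ Q<K, forward
Step 1:
                   X          G
  I            5.754     0.0118
  C           -5.516      8.273
  E           0.2384      8.285
  solve Keq expr → x = 2.758; check Q = 1.0010e+04
Then add 0.05036 M of X.
Step 2:
                   X          G
  I           0.2887      8.285
  C         -0.04729    0.07094
  E           0.2414      8.356
  solve Keq expr → x = 0.02365; check Q = 1.0010e+04
Then remove 2.034 M of G.
Step 3:
                   X          G
  I           0.2414      6.322
  C         -0.07811     0.1172
  E           0.1633      6.439
  solve Keq expr → x = 0.03905; check Q = 1.0010e+04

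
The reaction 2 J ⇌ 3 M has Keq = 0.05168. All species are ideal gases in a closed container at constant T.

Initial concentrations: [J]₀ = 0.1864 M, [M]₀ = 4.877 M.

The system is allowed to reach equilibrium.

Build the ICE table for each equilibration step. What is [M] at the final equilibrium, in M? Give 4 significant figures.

Q₀ = 3339 vs Keq = 0.05168 ⇒ Q>K, reverse
Step 1:
                   J          M
  I           0.1864      4.877
  C            2.743     -4.114
  E            2.929     0.7626
  solve Keq expr → x = -1.371; check Q = 0.05168

[M]_eq = 0.7626 M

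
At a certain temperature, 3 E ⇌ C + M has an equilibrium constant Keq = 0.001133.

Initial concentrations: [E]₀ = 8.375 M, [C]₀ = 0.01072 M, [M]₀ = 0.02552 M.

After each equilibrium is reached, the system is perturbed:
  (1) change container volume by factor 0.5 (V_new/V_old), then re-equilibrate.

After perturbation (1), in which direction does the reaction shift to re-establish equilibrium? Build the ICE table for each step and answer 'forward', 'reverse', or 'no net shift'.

Q₀ = 4.6572e-07 vs Keq = 0.001133 ⇒ Q<K, forward
Step 1:
                   E          C          M
  init         8.375    0.01072    0.02552
  Δ           -1.691     0.5636     0.5636
  eq           6.684     0.5743     0.5891
  solve Keq expr → x = 0.5636; check Q = 0.001133
Then change container volume by factor 0.5 (V_new/V_old).
Step 2:
                   E          C          M
  init         13.37      1.149      1.178
  Δ          -0.9363     0.3121     0.3121
  eq           12.43      1.461       1.49
  solve Keq expr → x = 0.3121; check Q = 0.001133

Direction: forward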